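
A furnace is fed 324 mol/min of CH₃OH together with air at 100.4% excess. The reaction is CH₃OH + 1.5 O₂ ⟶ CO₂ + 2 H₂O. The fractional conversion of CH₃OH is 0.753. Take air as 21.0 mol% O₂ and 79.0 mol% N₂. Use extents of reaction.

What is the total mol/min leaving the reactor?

Stoichiometric O₂ = 1.5 × 324 = 486 mol/min; O₂ fed = 486 × 2.004 = 973.9 mol/min.
N₂ fed = 973.9 × 79/21 = 3664 mol/min.
Fuel reacted = 0.753 × 324 → ξ = 244 mol/min.
Outlet (n = n₀ + ν ξ):
  CH₃OH: 324 − 1(244) = 80.03
  O₂: 973.9 − 1.5(244) = 608
  N₂: 3664 (inert)
  CO₂: 0 + 1(244) = 244
  H₂O: 0 + 2(244) = 487.9
Total out = 80.03 + 608 + 3664 + 244 + 487.9 = 5084 mol/min.

5080 mol/min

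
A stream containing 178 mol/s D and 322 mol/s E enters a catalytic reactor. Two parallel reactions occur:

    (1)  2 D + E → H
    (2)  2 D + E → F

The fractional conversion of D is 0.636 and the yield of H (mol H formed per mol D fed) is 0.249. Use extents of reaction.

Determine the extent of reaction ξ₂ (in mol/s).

Yield of H: 1ξ₁ / 178 = 0.249 → ξ₁ = 44.32 mol/s.
Conversion of D: 2ξ₁ + 2ξ₂ = 0.636 × 178 = 113.2 → ξ₂ = 12.28 mol/s.
Outlet amounts (n = n₀ + Σ ν·ξ):
  D: 178 − 2(44.32) − 2(12.28) = 64.79
  E: 322 − 1(44.32) − 1(12.28) = 265.4
  H: 0 + 1(44.32) = 44.32
  F: 0 + 1(12.28) = 12.28

ξ₂ = 12.3 mol/s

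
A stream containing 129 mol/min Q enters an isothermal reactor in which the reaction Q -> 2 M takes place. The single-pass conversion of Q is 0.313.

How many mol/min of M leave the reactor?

Q reacted = 0.313 × 129 = 40.38 mol/min; ν_Q = −1, so ξ = 40.38/1 = 40.38 mol/min.
Outlet amounts (n = n₀ + ν ξ):
  Q: 129 − 1(40.38) = 88.62
  M: 0 + 2(40.38) = 80.75

80.8 mol/min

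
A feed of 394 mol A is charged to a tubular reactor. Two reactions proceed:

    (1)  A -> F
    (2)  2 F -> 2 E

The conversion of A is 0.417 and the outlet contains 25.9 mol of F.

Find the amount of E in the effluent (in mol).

Conversion of A: A consumed = 1ξ₁ = 0.417 × 394 → ξ₁ = 164.3 mol.
F balance: n_F = 0 + 1ξ₁ − 2ξ₂ = 25.9 → ξ₂ = (1·164.3 − 25.9)/2 = 69.2 mol.
Outlet amounts (n = n₀ + Σ ν·ξ):
  A: 394 − 1(164.3) = 229.7
  F: 0 + 1(164.3) − 2(69.2) = 25.9
  E: 0 + 2(69.2) = 138.4

138 mol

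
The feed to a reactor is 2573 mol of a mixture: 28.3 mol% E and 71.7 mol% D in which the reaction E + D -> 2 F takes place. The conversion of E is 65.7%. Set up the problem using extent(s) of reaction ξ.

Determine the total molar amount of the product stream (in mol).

2570 mol

E reacted = 0.657 × 728.2 = 478.4 mol; ν_E = −1, so ξ = 478.4/1 = 478.4 mol.
Outlet amounts (n = n₀ + ν ξ):
  E: 728.2 − 1(478.4) = 249.8
  D: 1845 − 1(478.4) = 1366
  F: 0 + 2(478.4) = 956.8
Total out = 249.8 + 1366 + 956.8 = 2573 mol.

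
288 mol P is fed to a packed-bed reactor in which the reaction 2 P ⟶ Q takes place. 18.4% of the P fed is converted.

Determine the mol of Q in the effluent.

26.5 mol

P reacted = 0.184 × 288 = 52.99 mol; ν_P = −2, so ξ = 52.99/2 = 26.5 mol.
Outlet amounts (n = n₀ + ν ξ):
  P: 288 − 2(26.5) = 235
  Q: 0 + 1(26.5) = 26.5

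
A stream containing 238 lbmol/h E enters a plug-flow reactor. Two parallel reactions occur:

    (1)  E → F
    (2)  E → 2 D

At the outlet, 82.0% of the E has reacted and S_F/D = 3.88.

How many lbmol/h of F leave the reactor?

Conversion of E: E consumed = 0.82 × 238 = 195.2 lbmol/h = 1ξ₁ + 1ξ₂.
Selectivity: 1ξ₁ / (2ξ₂) = 3.88 → ξ₁ = 7.76 ξ₂.
Substitute: (1·7.76 + 1) ξ₂ = 195.2 → ξ₂ = 22.28 lbmol/h, ξ₁ = 172.9 lbmol/h.
Outlet amounts (n = n₀ + Σ ν·ξ):
  E: 238 − 1(172.9) − 1(22.28) = 42.84
  F: 0 + 1(172.9) = 172.9
  D: 0 + 2(22.28) = 44.56

173 lbmol/h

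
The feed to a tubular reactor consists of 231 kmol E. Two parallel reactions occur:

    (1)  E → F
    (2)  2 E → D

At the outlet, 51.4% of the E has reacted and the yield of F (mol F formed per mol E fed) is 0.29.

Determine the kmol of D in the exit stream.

25.9 kmol

Yield of F: 1ξ₁ / 231 = 0.29 → ξ₁ = 66.99 kmol.
Conversion of E: 1ξ₁ + 2ξ₂ = 0.514 × 231 = 118.7 → ξ₂ = 25.87 kmol.
Outlet amounts (n = n₀ + Σ ν·ξ):
  E: 231 − 1(66.99) − 2(25.87) = 112.3
  F: 0 + 1(66.99) = 66.99
  D: 0 + 1(25.87) = 25.87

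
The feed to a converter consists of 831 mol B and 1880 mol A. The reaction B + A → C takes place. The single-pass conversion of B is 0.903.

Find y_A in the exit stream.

B reacted = 0.903 × 831 = 750.4 mol; ν_B = −1, so ξ = 750.4/1 = 750.4 mol.
Outlet amounts (n = n₀ + ν ξ):
  B: 831 − 1(750.4) = 80.61
  A: 1880 − 1(750.4) = 1130
  C: 0 + 1(750.4) = 750.4
Total out = 1961 mol; y_A = 1130 / 1961 = 0.5762.

0.576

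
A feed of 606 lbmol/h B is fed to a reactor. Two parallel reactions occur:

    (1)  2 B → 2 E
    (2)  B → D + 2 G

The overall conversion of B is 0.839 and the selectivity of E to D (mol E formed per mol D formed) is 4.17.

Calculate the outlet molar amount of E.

410 lbmol/h

Conversion of B: B consumed = 0.839 × 606 = 508.4 lbmol/h = 2ξ₁ + 1ξ₂.
Selectivity: 2ξ₁ / (1ξ₂) = 4.17 → ξ₁ = 2.085 ξ₂.
Substitute: (2·2.085 + 1) ξ₂ = 508.4 → ξ₂ = 98.34 lbmol/h, ξ₁ = 205 lbmol/h.
Outlet amounts (n = n₀ + Σ ν·ξ):
  B: 606 − 2(205) − 1(98.34) = 97.57
  E: 0 + 2(205) = 410.1
  D: 0 + 1(98.34) = 98.34
  G: 0 + 2(98.34) = 196.7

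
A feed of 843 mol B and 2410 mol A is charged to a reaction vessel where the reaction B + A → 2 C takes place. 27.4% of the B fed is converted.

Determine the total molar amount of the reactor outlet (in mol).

B reacted = 0.274 × 843 = 231 mol; ν_B = −1, so ξ = 231/1 = 231 mol.
Outlet amounts (n = n₀ + ν ξ):
  B: 843 − 1(231) = 612
  A: 2410 − 1(231) = 2179
  C: 0 + 2(231) = 462
Total out = 612 + 2179 + 462 = 3253 mol.

3250 mol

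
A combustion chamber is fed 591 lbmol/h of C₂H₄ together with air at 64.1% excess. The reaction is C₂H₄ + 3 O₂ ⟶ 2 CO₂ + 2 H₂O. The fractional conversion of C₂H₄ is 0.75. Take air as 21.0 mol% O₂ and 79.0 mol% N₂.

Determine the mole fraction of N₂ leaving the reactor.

Stoichiometric O₂ = 3 × 591 = 1773 lbmol/h; O₂ fed = 1773 × 1.641 = 2909 lbmol/h.
N₂ fed = 2909 × 79/21 = 10950 lbmol/h.
Fuel reacted = 0.75 × 591 → ξ = 443.2 lbmol/h.
Outlet (n = n₀ + ν ξ):
  C₂H₄: 591 − 1(443.2) = 147.8
  O₂: 2909 − 3(443.2) = 1580
  N₂: 10950 (inert)
  CO₂: 0 + 2(443.2) = 886.5
  H₂O: 0 + 2(443.2) = 886.5
Total out = 14450 lbmol/h; y_N₂ = 10950 / 14450 = 0.7577.

0.758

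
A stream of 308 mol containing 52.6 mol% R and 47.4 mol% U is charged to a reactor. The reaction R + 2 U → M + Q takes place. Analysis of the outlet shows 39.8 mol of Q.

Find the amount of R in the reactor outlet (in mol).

For Q: n = n₀ + 1ξ → 39.8 = 0 + 1ξ, giving ξ = 39.8 mol.
Outlet amounts (n = n₀ + ν ξ):
  R: 162 − 1(39.8) = 122.2
  U: 146 − 2(39.8) = 66.39
  M: 0 + 1(39.8) = 39.8
  Q: 0 + 1(39.8) = 39.8

122 mol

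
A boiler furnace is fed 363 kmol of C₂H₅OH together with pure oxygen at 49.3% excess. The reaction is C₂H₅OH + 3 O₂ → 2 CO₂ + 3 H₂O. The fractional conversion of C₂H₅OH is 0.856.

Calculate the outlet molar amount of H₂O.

932 kmol

Stoichiometric O₂ = 3 × 363 = 1089 kmol; O₂ fed = 1089 × 1.493 = 1626 kmol.
Fuel reacted = 0.856 × 363 → ξ = 310.7 kmol.
Outlet (n = n₀ + ν ξ):
  C₂H₅OH: 363 − 1(310.7) = 52.27
  O₂: 1626 − 3(310.7) = 693.7
  CO₂: 0 + 2(310.7) = 621.5
  H₂O: 0 + 3(310.7) = 932.2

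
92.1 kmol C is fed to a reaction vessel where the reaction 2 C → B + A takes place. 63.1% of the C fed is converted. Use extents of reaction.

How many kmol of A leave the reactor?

29.1 kmol

C reacted = 0.631 × 92.1 = 58.12 kmol; ν_C = −2, so ξ = 58.12/2 = 29.06 kmol.
Outlet amounts (n = n₀ + ν ξ):
  C: 92.1 − 2(29.06) = 33.98
  B: 0 + 1(29.06) = 29.06
  A: 0 + 1(29.06) = 29.06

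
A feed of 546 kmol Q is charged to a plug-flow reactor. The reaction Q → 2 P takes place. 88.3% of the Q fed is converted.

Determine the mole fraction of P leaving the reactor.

0.938

Q reacted = 0.883 × 546 = 482.1 kmol; ν_Q = −1, so ξ = 482.1/1 = 482.1 kmol.
Outlet amounts (n = n₀ + ν ξ):
  Q: 546 − 1(482.1) = 63.88
  P: 0 + 2(482.1) = 964.2
Total out = 1028 kmol; y_P = 964.2 / 1028 = 0.9379.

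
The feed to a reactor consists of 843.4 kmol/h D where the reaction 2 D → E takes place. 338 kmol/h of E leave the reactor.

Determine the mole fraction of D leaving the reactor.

For E: n = n₀ + 1ξ → 338 = 0 + 1ξ, giving ξ = 338 kmol/h.
Outlet amounts (n = n₀ + ν ξ):
  D: 843.4 − 2(338) = 167.4
  E: 0 + 1(338) = 338
Total out = 505.4 kmol/h; y_D = 167.4 / 505.4 = 0.3312.

0.331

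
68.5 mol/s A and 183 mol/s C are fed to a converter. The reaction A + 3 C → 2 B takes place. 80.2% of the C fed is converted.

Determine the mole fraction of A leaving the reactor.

C reacted = 0.802 × 183 = 146.8 mol/s; ν_C = −3, so ξ = 146.8/3 = 48.92 mol/s.
Outlet amounts (n = n₀ + ν ξ):
  A: 68.5 − 1(48.92) = 19.58
  C: 183 − 3(48.92) = 36.23
  B: 0 + 2(48.92) = 97.84
Total out = 153.7 mol/s; y_A = 19.58 / 153.7 = 0.1274.

0.127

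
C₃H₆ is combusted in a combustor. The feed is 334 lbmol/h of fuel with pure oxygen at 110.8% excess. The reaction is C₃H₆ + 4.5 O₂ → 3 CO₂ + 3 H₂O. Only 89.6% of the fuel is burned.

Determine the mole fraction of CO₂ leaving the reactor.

Stoichiometric O₂ = 4.5 × 334 = 1503 lbmol/h; O₂ fed = 1503 × 2.108 = 3168 lbmol/h.
Fuel reacted = 0.896 × 334 → ξ = 299.3 lbmol/h.
Outlet (n = n₀ + ν ξ):
  C₃H₆: 334 − 1(299.3) = 34.74
  O₂: 3168 − 4.5(299.3) = 1822
  CO₂: 0 + 3(299.3) = 897.8
  H₂O: 0 + 3(299.3) = 897.8
Total out = 3652 lbmol/h; y_CO₂ = 897.8 / 3652 = 0.2458.

0.246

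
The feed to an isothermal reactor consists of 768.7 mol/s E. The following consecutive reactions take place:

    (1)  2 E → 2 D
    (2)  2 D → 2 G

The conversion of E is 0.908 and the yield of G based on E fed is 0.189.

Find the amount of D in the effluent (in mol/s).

Conversion of E: E consumed = 2ξ₁ = 0.908 × 768.7 → ξ₁ = 349 mol/s.
Yield of G: 2ξ₂ / 768.7 = 0.189 → ξ₂ = 72.64 mol/s.
Outlet amounts (n = n₀ + Σ ν·ξ):
  E: 768.7 − 2(349) = 70.72
  D: 0 + 2(349) − 2(72.64) = 552.7
  G: 0 + 2(72.64) = 145.3

553 mol/s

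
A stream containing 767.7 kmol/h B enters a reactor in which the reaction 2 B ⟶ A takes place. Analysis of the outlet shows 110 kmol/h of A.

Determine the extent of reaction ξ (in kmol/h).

ξ = 110 kmol/h

For A: n = n₀ + 1ξ → 110 = 0 + 1ξ, giving ξ = 110 kmol/h.
Outlet amounts (n = n₀ + ν ξ):
  B: 767.7 − 2(110) = 547.7
  A: 0 + 1(110) = 110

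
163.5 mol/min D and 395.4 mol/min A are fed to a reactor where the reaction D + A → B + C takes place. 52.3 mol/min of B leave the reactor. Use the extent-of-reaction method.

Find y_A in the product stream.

For B: n = n₀ + 1ξ → 52.3 = 0 + 1ξ, giving ξ = 52.3 mol/min.
Outlet amounts (n = n₀ + ν ξ):
  D: 163.5 − 1(52.3) = 111.2
  A: 395.4 − 1(52.3) = 343.1
  B: 0 + 1(52.3) = 52.3
  C: 0 + 1(52.3) = 52.3
Total out = 558.9 mol/min; y_A = 343.1 / 558.9 = 0.6139.

0.614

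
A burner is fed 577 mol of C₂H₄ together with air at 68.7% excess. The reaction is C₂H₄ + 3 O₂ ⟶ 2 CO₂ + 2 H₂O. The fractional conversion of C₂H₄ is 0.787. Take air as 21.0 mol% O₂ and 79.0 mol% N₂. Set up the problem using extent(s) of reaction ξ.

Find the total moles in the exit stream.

14500 mol

Stoichiometric O₂ = 3 × 577 = 1731 mol; O₂ fed = 1731 × 1.687 = 2920 mol.
N₂ fed = 2920 × 79/21 = 10990 mol.
Fuel reacted = 0.787 × 577 → ξ = 454.1 mol.
Outlet (n = n₀ + ν ξ):
  C₂H₄: 577 − 1(454.1) = 122.9
  O₂: 2920 − 3(454.1) = 1558
  N₂: 10990 (inert)
  CO₂: 0 + 2(454.1) = 908.2
  H₂O: 0 + 2(454.1) = 908.2
Total out = 122.9 + 1558 + 10990 + 908.2 + 908.2 = 14480 mol.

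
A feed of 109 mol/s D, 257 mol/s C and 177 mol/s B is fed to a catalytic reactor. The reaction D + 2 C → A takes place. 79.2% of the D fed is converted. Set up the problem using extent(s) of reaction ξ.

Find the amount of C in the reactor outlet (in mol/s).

84.3 mol/s

D reacted = 0.792 × 109 = 86.33 mol/s; ν_D = −1, so ξ = 86.33/1 = 86.33 mol/s.
Outlet amounts (n = n₀ + ν ξ):
  D: 109 − 1(86.33) = 22.67
  C: 257 − 2(86.33) = 84.34
  A: 0 + 1(86.33) = 86.33
  B: 177 (inert)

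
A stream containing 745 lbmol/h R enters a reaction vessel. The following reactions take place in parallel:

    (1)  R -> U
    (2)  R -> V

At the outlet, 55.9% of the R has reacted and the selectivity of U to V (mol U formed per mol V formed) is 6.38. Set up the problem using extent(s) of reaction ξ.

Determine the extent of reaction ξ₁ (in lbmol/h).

Conversion of R: R consumed = 0.559 × 745 = 416.5 lbmol/h = 1ξ₁ + 1ξ₂.
Selectivity: 1ξ₁ / (1ξ₂) = 6.38 → ξ₁ = 6.38 ξ₂.
Substitute: (1·6.38 + 1) ξ₂ = 416.5 → ξ₂ = 56.43 lbmol/h, ξ₁ = 360 lbmol/h.
Outlet amounts (n = n₀ + Σ ν·ξ):
  R: 745 − 1(360) − 1(56.43) = 328.5
  U: 0 + 1(360) = 360
  V: 0 + 1(56.43) = 56.43

ξ₁ = 360 lbmol/h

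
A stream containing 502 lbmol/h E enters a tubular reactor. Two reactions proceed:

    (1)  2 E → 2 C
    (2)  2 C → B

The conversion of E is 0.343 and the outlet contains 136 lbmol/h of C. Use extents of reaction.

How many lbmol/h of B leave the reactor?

18.1 lbmol/h

Conversion of E: E consumed = 2ξ₁ = 0.343 × 502 → ξ₁ = 86.09 lbmol/h.
C balance: n_C = 0 + 2ξ₁ − 2ξ₂ = 136 → ξ₂ = (2·86.09 − 136)/2 = 18.09 lbmol/h.
Outlet amounts (n = n₀ + Σ ν·ξ):
  E: 502 − 2(86.09) = 329.8
  C: 0 + 2(86.09) − 2(18.09) = 136
  B: 0 + 1(18.09) = 18.09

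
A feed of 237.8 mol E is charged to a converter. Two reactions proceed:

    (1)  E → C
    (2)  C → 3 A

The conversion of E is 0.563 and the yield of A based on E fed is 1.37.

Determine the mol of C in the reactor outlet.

Conversion of E: E consumed = 1ξ₁ = 0.563 × 237.8 → ξ₁ = 133.9 mol.
Yield of A: 3ξ₂ / 237.8 = 1.37 → ξ₂ = 108.6 mol.
Outlet amounts (n = n₀ + Σ ν·ξ):
  E: 237.8 − 1(133.9) = 103.9
  C: 0 + 1(133.9) − 1(108.6) = 25.29
  A: 0 + 3(108.6) = 325.8

25.3 mol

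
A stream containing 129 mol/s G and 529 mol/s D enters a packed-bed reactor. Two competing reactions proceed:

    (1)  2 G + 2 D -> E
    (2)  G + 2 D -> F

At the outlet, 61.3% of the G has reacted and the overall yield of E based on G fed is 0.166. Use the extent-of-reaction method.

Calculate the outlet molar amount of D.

Yield of E: 1ξ₁ / 129 = 0.166 → ξ₁ = 21.41 mol/s.
Conversion of G: 2ξ₁ + 1ξ₂ = 0.613 × 129 = 79.08 → ξ₂ = 36.25 mol/s.
Outlet amounts (n = n₀ + Σ ν·ξ):
  G: 129 − 2(21.41) − 1(36.25) = 49.92
  D: 529 − 2(21.41) − 2(36.25) = 413.7
  E: 0 + 1(21.41) = 21.41
  F: 0 + 1(36.25) = 36.25

414 mol/s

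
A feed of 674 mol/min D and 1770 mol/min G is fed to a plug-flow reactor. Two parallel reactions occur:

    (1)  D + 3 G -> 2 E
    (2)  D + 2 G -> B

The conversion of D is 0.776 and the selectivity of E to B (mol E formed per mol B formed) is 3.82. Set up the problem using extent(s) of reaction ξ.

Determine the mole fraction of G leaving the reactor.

Conversion of D: D consumed = 0.776 × 674 = 523 mol/min = 1ξ₁ + 1ξ₂.
Selectivity: 2ξ₁ / (1ξ₂) = 3.82 → ξ₁ = 1.91 ξ₂.
Substitute: (1·1.91 + 1) ξ₂ = 523 → ξ₂ = 179.7 mol/min, ξ₁ = 343.3 mol/min.
Outlet amounts (n = n₀ + Σ ν·ξ):
  D: 674 − 1(343.3) − 1(179.7) = 151
  G: 1770 − 3(343.3) − 2(179.7) = 380.7
  E: 0 + 2(343.3) = 686.6
  B: 0 + 1(179.7) = 179.7
Total out = 1398 mol/min; y_G = 380.7 / 1398 = 0.2723.

0.272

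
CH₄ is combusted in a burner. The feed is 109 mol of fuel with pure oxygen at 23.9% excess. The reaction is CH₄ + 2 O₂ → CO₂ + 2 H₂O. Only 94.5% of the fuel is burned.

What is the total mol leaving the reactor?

Stoichiometric O₂ = 2 × 109 = 218 mol; O₂ fed = 218 × 1.239 = 270.1 mol.
Fuel reacted = 0.945 × 109 → ξ = 103 mol.
Outlet (n = n₀ + ν ξ):
  CH₄: 109 − 1(103) = 5.995
  O₂: 270.1 − 2(103) = 64.09
  CO₂: 0 + 1(103) = 103
  H₂O: 0 + 2(103) = 206
Total out = 5.995 + 64.09 + 103 + 206 = 379.1 mol.

379 mol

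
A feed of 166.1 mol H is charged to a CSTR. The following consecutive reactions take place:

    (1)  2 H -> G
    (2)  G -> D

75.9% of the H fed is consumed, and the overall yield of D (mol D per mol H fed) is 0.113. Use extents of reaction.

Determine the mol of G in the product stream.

44.3 mol

Conversion of H: H consumed = 2ξ₁ = 0.759 × 166.1 → ξ₁ = 63.03 mol.
Yield of D: 1ξ₂ / 166.1 = 0.113 → ξ₂ = 18.77 mol.
Outlet amounts (n = n₀ + Σ ν·ξ):
  H: 166.1 − 2(63.03) = 40.03
  G: 0 + 1(63.03) − 1(18.77) = 44.27
  D: 0 + 1(18.77) = 18.77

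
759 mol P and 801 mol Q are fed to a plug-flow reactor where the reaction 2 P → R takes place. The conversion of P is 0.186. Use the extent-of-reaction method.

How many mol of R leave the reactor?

70.6 mol

P reacted = 0.186 × 759 = 141.2 mol; ν_P = −2, so ξ = 141.2/2 = 70.59 mol.
Outlet amounts (n = n₀ + ν ξ):
  P: 759 − 2(70.59) = 617.8
  R: 0 + 1(70.59) = 70.59
  Q: 801 (inert)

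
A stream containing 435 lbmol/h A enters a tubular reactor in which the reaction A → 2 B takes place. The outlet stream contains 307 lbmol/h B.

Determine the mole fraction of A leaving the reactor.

0.478

For B: n = n₀ + 2ξ → 307 = 0 + 2ξ, giving ξ = 153.5 lbmol/h.
Outlet amounts (n = n₀ + ν ξ):
  A: 435 − 1(153.5) = 281.5
  B: 0 + 2(153.5) = 307
Total out = 588.5 lbmol/h; y_A = 281.5 / 588.5 = 0.4783.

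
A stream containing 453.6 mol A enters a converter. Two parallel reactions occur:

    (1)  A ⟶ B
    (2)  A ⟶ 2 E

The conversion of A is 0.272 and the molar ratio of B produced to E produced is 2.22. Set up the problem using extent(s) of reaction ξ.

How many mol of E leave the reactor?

Conversion of A: A consumed = 0.272 × 453.6 = 123.4 mol = 1ξ₁ + 1ξ₂.
Selectivity: 1ξ₁ / (2ξ₂) = 2.22 → ξ₁ = 4.44 ξ₂.
Substitute: (1·4.44 + 1) ξ₂ = 123.4 → ξ₂ = 22.68 mol, ξ₁ = 100.7 mol.
Outlet amounts (n = n₀ + Σ ν·ξ):
  A: 453.6 − 1(100.7) − 1(22.68) = 330.2
  B: 0 + 1(100.7) = 100.7
  E: 0 + 2(22.68) = 45.36

45.4 mol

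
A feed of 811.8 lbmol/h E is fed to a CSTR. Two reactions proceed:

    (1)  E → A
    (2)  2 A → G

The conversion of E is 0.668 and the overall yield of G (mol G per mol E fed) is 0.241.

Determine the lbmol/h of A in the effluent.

Conversion of E: E consumed = 1ξ₁ = 0.668 × 811.8 → ξ₁ = 542.3 lbmol/h.
Yield of G: 1ξ₂ / 811.8 = 0.241 → ξ₂ = 195.6 lbmol/h.
Outlet amounts (n = n₀ + Σ ν·ξ):
  E: 811.8 − 1(542.3) = 269.5
  A: 0 + 1(542.3) − 2(195.6) = 151
  G: 0 + 1(195.6) = 195.6

151 lbmol/h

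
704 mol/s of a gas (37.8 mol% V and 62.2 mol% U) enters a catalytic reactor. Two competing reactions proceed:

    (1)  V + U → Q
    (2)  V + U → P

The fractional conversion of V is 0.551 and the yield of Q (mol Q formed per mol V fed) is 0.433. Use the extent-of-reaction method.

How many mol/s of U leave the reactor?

Yield of Q: 1ξ₁ / 266.1 = 0.433 → ξ₁ = 115.2 mol/s.
Conversion of V: 1ξ₁ + 1ξ₂ = 0.551 × 266.1 = 146.6 → ξ₂ = 31.4 mol/s.
Outlet amounts (n = n₀ + Σ ν·ξ):
  V: 266.1 − 1(115.2) − 1(31.4) = 119.5
  U: 437.9 − 1(115.2) − 1(31.4) = 291.3
  Q: 0 + 1(115.2) = 115.2
  P: 0 + 1(31.4) = 31.4

291 mol/s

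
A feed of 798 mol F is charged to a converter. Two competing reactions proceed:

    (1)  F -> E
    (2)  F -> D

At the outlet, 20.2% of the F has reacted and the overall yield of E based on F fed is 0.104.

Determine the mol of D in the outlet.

Yield of E: 1ξ₁ / 798 = 0.104 → ξ₁ = 82.99 mol.
Conversion of F: 1ξ₁ + 1ξ₂ = 0.202 × 798 = 161.2 → ξ₂ = 78.2 mol.
Outlet amounts (n = n₀ + Σ ν·ξ):
  F: 798 − 1(82.99) − 1(78.2) = 636.8
  E: 0 + 1(82.99) = 82.99
  D: 0 + 1(78.2) = 78.2

78.2 mol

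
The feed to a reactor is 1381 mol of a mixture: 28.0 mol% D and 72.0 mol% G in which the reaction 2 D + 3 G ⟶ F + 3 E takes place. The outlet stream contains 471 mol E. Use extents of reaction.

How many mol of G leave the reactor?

523 mol

For E: n = n₀ + 3ξ → 471 = 0 + 3ξ, giving ξ = 157 mol.
Outlet amounts (n = n₀ + ν ξ):
  D: 386.7 − 2(157) = 72.68
  G: 994.3 − 3(157) = 523.3
  F: 0 + 1(157) = 157
  E: 0 + 3(157) = 471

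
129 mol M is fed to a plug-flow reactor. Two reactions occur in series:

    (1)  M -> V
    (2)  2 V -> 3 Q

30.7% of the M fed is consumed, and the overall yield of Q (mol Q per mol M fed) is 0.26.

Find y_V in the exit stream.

0.123

Conversion of M: M consumed = 1ξ₁ = 0.307 × 129 → ξ₁ = 39.6 mol.
Yield of Q: 3ξ₂ / 129 = 0.26 → ξ₂ = 11.18 mol.
Outlet amounts (n = n₀ + Σ ν·ξ):
  M: 129 − 1(39.6) = 89.4
  V: 0 + 1(39.6) − 2(11.18) = 17.24
  Q: 0 + 3(11.18) = 33.54
Total out = 140.2 mol; y_V = 17.24 / 140.2 = 0.123.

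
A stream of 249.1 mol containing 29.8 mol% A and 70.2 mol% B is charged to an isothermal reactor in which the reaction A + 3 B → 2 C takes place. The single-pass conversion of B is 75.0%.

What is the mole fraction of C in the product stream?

B reacted = 0.75 × 174.9 = 131.2 mol; ν_B = −3, so ξ = 131.2/3 = 43.72 mol.
Outlet amounts (n = n₀ + ν ξ):
  A: 74.23 − 1(43.72) = 30.51
  B: 174.9 − 3(43.72) = 43.72
  C: 0 + 2(43.72) = 87.43
Total out = 161.7 mol; y_C = 87.43 / 161.7 = 0.5408.

0.541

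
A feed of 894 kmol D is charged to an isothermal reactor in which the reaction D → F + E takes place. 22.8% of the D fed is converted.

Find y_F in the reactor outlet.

0.186

D reacted = 0.228 × 894 = 203.8 kmol; ν_D = −1, so ξ = 203.8/1 = 203.8 kmol.
Outlet amounts (n = n₀ + ν ξ):
  D: 894 − 1(203.8) = 690.2
  F: 0 + 1(203.8) = 203.8
  E: 0 + 1(203.8) = 203.8
Total out = 1098 kmol; y_F = 203.8 / 1098 = 0.1857.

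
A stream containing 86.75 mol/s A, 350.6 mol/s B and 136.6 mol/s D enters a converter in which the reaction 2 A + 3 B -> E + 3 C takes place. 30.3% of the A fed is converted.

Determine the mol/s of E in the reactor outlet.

13.1 mol/s

A reacted = 0.303 × 86.75 = 26.29 mol/s; ν_A = −2, so ξ = 26.29/2 = 13.14 mol/s.
Outlet amounts (n = n₀ + ν ξ):
  A: 86.75 − 2(13.14) = 60.46
  B: 350.6 − 3(13.14) = 311.2
  E: 0 + 1(13.14) = 13.14
  C: 0 + 3(13.14) = 39.43
  D: 136.6 (inert)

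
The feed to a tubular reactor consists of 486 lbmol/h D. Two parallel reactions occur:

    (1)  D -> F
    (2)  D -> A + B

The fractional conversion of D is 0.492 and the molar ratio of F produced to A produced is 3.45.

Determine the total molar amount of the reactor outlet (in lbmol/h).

540 lbmol/h

Conversion of D: D consumed = 0.492 × 486 = 239.1 lbmol/h = 1ξ₁ + 1ξ₂.
Selectivity: 1ξ₁ / (1ξ₂) = 3.45 → ξ₁ = 3.45 ξ₂.
Substitute: (1·3.45 + 1) ξ₂ = 239.1 → ξ₂ = 53.73 lbmol/h, ξ₁ = 185.4 lbmol/h.
Outlet amounts (n = n₀ + Σ ν·ξ):
  D: 486 − 1(185.4) − 1(53.73) = 246.9
  F: 0 + 1(185.4) = 185.4
  A: 0 + 1(53.73) = 53.73
  B: 0 + 1(53.73) = 53.73
Total out = 246.9 + 185.4 + 53.73 + 53.73 = 539.7 lbmol/h.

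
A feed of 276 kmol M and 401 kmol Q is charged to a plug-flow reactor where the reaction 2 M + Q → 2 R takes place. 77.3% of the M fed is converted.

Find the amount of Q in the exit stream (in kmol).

294 kmol

M reacted = 0.773 × 276 = 213.3 kmol; ν_M = −2, so ξ = 213.3/2 = 106.7 kmol.
Outlet amounts (n = n₀ + ν ξ):
  M: 276 − 2(106.7) = 62.65
  Q: 401 − 1(106.7) = 294.3
  R: 0 + 2(106.7) = 213.3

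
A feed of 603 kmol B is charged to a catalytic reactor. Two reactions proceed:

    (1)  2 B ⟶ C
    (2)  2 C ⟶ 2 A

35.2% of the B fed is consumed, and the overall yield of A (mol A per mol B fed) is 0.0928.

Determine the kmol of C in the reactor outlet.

Conversion of B: B consumed = 2ξ₁ = 0.352 × 603 → ξ₁ = 106.1 kmol.
Yield of A: 2ξ₂ / 603 = 0.0928 → ξ₂ = 27.98 kmol.
Outlet amounts (n = n₀ + Σ ν·ξ):
  B: 603 − 2(106.1) = 390.7
  C: 0 + 1(106.1) − 2(27.98) = 50.17
  A: 0 + 2(27.98) = 55.96

50.2 kmol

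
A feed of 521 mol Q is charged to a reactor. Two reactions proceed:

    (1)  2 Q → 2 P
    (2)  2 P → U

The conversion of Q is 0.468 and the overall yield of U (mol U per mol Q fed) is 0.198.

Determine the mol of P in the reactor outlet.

37.5 mol

Conversion of Q: Q consumed = 2ξ₁ = 0.468 × 521 → ξ₁ = 121.9 mol.
Yield of U: 1ξ₂ / 521 = 0.198 → ξ₂ = 103.2 mol.
Outlet amounts (n = n₀ + Σ ν·ξ):
  Q: 521 − 2(121.9) = 277.2
  P: 0 + 2(121.9) − 2(103.2) = 37.51
  U: 0 + 1(103.2) = 103.2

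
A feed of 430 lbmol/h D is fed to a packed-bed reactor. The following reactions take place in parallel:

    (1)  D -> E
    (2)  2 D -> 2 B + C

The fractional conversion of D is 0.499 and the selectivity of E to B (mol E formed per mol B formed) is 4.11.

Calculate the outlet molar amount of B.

Conversion of D: D consumed = 0.499 × 430 = 214.6 lbmol/h = 1ξ₁ + 2ξ₂.
Selectivity: 1ξ₁ / (2ξ₂) = 4.11 → ξ₁ = 8.22 ξ₂.
Substitute: (1·8.22 + 2) ξ₂ = 214.6 → ξ₂ = 21 lbmol/h, ξ₁ = 172.6 lbmol/h.
Outlet amounts (n = n₀ + Σ ν·ξ):
  D: 430 − 1(172.6) − 2(21) = 215.4
  E: 0 + 1(172.6) = 172.6
  B: 0 + 2(21) = 41.99
  C: 0 + 1(21) = 21

42 lbmol/h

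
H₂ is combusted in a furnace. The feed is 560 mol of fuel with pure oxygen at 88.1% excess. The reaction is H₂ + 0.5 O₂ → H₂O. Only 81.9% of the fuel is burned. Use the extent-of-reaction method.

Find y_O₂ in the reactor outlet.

Stoichiometric O₂ = 0.5 × 560 = 280 mol; O₂ fed = 280 × 1.881 = 526.7 mol.
Fuel reacted = 0.819 × 560 → ξ = 458.6 mol.
Outlet (n = n₀ + ν ξ):
  H₂: 560 − 1(458.6) = 101.4
  O₂: 526.7 − 0.5(458.6) = 297.4
  H₂O: 0 + 1(458.6) = 458.6
Total out = 857.4 mol; y_O₂ = 297.4 / 857.4 = 0.3468.

0.347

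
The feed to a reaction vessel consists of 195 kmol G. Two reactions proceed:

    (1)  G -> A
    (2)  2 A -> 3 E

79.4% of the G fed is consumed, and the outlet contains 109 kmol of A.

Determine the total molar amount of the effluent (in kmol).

218 kmol

Conversion of G: G consumed = 1ξ₁ = 0.794 × 195 → ξ₁ = 154.8 kmol.
A balance: n_A = 0 + 1ξ₁ − 2ξ₂ = 109 → ξ₂ = (1·154.8 − 109)/2 = 22.92 kmol.
Outlet amounts (n = n₀ + Σ ν·ξ):
  G: 195 − 1(154.8) = 40.17
  A: 0 + 1(154.8) − 2(22.92) = 109
  E: 0 + 3(22.92) = 68.75
Total out = 40.17 + 109 + 68.75 = 217.9 kmol.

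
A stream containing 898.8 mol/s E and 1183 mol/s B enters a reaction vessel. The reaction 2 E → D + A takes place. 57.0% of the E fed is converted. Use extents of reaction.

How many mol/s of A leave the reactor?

256 mol/s

E reacted = 0.57 × 898.8 = 512.3 mol/s; ν_E = −2, so ξ = 512.3/2 = 256.2 mol/s.
Outlet amounts (n = n₀ + ν ξ):
  E: 898.8 − 2(256.2) = 386.5
  D: 0 + 1(256.2) = 256.2
  A: 0 + 1(256.2) = 256.2
  B: 1183 (inert)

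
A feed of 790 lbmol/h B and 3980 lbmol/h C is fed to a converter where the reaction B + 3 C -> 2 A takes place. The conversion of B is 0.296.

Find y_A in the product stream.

B reacted = 0.296 × 790 = 233.8 lbmol/h; ν_B = −1, so ξ = 233.8/1 = 233.8 lbmol/h.
Outlet amounts (n = n₀ + ν ξ):
  B: 790 − 1(233.8) = 556.2
  C: 3980 − 3(233.8) = 3278
  A: 0 + 2(233.8) = 467.7
Total out = 4302 lbmol/h; y_A = 467.7 / 4302 = 0.1087.

0.109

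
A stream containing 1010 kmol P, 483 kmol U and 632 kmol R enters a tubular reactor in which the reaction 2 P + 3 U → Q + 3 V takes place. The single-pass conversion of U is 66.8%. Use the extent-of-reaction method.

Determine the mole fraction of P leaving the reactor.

U reacted = 0.668 × 483 = 322.6 kmol; ν_U = −3, so ξ = 322.6/3 = 107.5 kmol.
Outlet amounts (n = n₀ + ν ξ):
  P: 1010 − 2(107.5) = 794.9
  U: 483 − 3(107.5) = 160.4
  Q: 0 + 1(107.5) = 107.5
  V: 0 + 3(107.5) = 322.6
  R: 632 (inert)
Total out = 2017 kmol; y_P = 794.9 / 2017 = 0.394.

0.394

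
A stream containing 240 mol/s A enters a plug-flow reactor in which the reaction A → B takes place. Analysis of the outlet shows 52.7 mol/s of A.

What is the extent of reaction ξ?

For A: n = n₀ − 1ξ → 52.7 = 240 − 1ξ, giving ξ = 187.3 mol/s.
Outlet amounts (n = n₀ + ν ξ):
  A: 240 − 1(187.3) = 52.7
  B: 0 + 1(187.3) = 187.3

ξ = 187 mol/s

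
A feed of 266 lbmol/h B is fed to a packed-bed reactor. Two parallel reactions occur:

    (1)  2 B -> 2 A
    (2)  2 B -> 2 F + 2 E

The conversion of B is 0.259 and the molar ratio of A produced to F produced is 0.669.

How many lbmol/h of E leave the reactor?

Conversion of B: B consumed = 0.259 × 266 = 68.89 lbmol/h = 2ξ₁ + 2ξ₂.
Selectivity: 2ξ₁ / (2ξ₂) = 0.669 → ξ₁ = 0.669 ξ₂.
Substitute: (2·0.669 + 2) ξ₂ = 68.89 → ξ₂ = 20.64 lbmol/h, ξ₁ = 13.81 lbmol/h.
Outlet amounts (n = n₀ + Σ ν·ξ):
  B: 266 − 2(13.81) − 2(20.64) = 197.1
  A: 0 + 2(13.81) = 27.62
  F: 0 + 2(20.64) = 41.28
  E: 0 + 2(20.64) = 41.28

41.3 lbmol/h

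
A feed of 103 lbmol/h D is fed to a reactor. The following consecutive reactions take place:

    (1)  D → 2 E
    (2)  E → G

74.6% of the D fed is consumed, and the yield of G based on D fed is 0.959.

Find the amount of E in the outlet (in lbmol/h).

Conversion of D: D consumed = 1ξ₁ = 0.746 × 103 → ξ₁ = 76.84 lbmol/h.
Yield of G: 1ξ₂ / 103 = 0.959 → ξ₂ = 98.78 lbmol/h.
Outlet amounts (n = n₀ + Σ ν·ξ):
  D: 103 − 1(76.84) = 26.16
  E: 0 + 2(76.84) − 1(98.78) = 54.9
  G: 0 + 1(98.78) = 98.78

54.9 lbmol/h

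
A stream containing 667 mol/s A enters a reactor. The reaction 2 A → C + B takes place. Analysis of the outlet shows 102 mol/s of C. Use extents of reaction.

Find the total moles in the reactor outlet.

667 mol/s

For C: n = n₀ + 1ξ → 102 = 0 + 1ξ, giving ξ = 102 mol/s.
Outlet amounts (n = n₀ + ν ξ):
  A: 667 − 2(102) = 463
  C: 0 + 1(102) = 102
  B: 0 + 1(102) = 102
Total out = 463 + 102 + 102 = 667 mol/s.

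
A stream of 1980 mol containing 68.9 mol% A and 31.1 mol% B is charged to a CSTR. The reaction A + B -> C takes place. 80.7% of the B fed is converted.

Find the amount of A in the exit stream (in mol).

B reacted = 0.807 × 615.8 = 496.9 mol; ν_B = −1, so ξ = 496.9/1 = 496.9 mol.
Outlet amounts (n = n₀ + ν ξ):
  A: 1364 − 1(496.9) = 867.3
  B: 615.8 − 1(496.9) = 118.8
  C: 0 + 1(496.9) = 496.9

867 mol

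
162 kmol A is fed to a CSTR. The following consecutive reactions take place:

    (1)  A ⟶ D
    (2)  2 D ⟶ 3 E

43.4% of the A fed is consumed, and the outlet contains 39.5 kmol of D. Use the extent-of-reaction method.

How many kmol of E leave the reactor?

46.2 kmol

Conversion of A: A consumed = 1ξ₁ = 0.434 × 162 → ξ₁ = 70.31 kmol.
D balance: n_D = 0 + 1ξ₁ − 2ξ₂ = 39.5 → ξ₂ = (1·70.31 − 39.5)/2 = 15.4 kmol.
Outlet amounts (n = n₀ + Σ ν·ξ):
  A: 162 − 1(70.31) = 91.69
  D: 0 + 1(70.31) − 2(15.4) = 39.5
  E: 0 + 3(15.4) = 46.21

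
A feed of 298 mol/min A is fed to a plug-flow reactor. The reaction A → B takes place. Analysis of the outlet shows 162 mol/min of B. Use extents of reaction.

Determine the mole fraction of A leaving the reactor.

0.456

For B: n = n₀ + 1ξ → 162 = 0 + 1ξ, giving ξ = 162 mol/min.
Outlet amounts (n = n₀ + ν ξ):
  A: 298 − 1(162) = 136
  B: 0 + 1(162) = 162
Total out = 298 mol/min; y_A = 136 / 298 = 0.4564.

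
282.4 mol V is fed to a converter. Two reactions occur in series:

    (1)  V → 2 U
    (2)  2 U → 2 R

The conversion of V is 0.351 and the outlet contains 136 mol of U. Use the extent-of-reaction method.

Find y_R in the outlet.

Conversion of V: V consumed = 1ξ₁ = 0.351 × 282.4 → ξ₁ = 99.12 mol.
U balance: n_U = 0 + 2ξ₁ − 2ξ₂ = 136 → ξ₂ = (2·99.12 − 136)/2 = 31.12 mol.
Outlet amounts (n = n₀ + Σ ν·ξ):
  V: 282.4 − 1(99.12) = 183.3
  U: 0 + 2(99.12) − 2(31.12) = 136
  R: 0 + 2(31.12) = 62.24
Total out = 381.5 mol; y_R = 62.24 / 381.5 = 0.1631.

0.163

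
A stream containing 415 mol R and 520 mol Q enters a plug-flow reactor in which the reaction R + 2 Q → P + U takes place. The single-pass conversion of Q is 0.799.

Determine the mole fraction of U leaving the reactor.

0.286

Q reacted = 0.799 × 520 = 415.5 mol; ν_Q = −2, so ξ = 415.5/2 = 207.7 mol.
Outlet amounts (n = n₀ + ν ξ):
  R: 415 − 1(207.7) = 207.3
  Q: 520 − 2(207.7) = 104.5
  P: 0 + 1(207.7) = 207.7
  U: 0 + 1(207.7) = 207.7
Total out = 727.3 mol; y_U = 207.7 / 727.3 = 0.2856.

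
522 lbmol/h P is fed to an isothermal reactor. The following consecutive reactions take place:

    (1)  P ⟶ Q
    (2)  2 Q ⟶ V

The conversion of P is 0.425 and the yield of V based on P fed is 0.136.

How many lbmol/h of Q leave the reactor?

Conversion of P: P consumed = 1ξ₁ = 0.425 × 522 → ξ₁ = 221.8 lbmol/h.
Yield of V: 1ξ₂ / 522 = 0.136 → ξ₂ = 70.99 lbmol/h.
Outlet amounts (n = n₀ + Σ ν·ξ):
  P: 522 − 1(221.8) = 300.1
  Q: 0 + 1(221.8) − 2(70.99) = 79.87
  V: 0 + 1(70.99) = 70.99

79.9 lbmol/h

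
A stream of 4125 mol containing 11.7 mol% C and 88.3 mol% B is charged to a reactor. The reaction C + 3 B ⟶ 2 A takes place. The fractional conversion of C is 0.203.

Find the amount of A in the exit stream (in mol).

C reacted = 0.203 × 482.6 = 97.97 mol; ν_C = −1, so ξ = 97.97/1 = 97.97 mol.
Outlet amounts (n = n₀ + ν ξ):
  C: 482.6 − 1(97.97) = 384.7
  B: 3642 − 3(97.97) = 3348
  A: 0 + 2(97.97) = 195.9

196 mol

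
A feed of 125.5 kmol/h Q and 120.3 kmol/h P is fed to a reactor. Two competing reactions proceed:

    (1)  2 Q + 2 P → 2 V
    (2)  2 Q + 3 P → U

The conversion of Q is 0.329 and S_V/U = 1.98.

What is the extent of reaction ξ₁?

Conversion of Q: Q consumed = 0.329 × 125.5 = 41.29 kmol/h = 2ξ₁ + 2ξ₂.
Selectivity: 2ξ₁ / (1ξ₂) = 1.98 → ξ₁ = 0.99 ξ₂.
Substitute: (2·0.99 + 2) ξ₂ = 41.29 → ξ₂ = 10.37 kmol/h, ξ₁ = 10.27 kmol/h.
Outlet amounts (n = n₀ + Σ ν·ξ):
  Q: 125.5 − 2(10.27) − 2(10.37) = 84.21
  P: 120.3 − 2(10.27) − 3(10.37) = 68.64
  V: 0 + 2(10.27) = 20.54
  U: 0 + 1(10.37) = 10.37

ξ₁ = 10.3 kmol/h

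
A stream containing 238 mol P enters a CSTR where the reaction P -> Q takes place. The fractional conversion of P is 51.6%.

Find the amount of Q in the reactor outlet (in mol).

123 mol

P reacted = 0.516 × 238 = 122.8 mol; ν_P = −1, so ξ = 122.8/1 = 122.8 mol.
Outlet amounts (n = n₀ + ν ξ):
  P: 238 − 1(122.8) = 115.2
  Q: 0 + 1(122.8) = 122.8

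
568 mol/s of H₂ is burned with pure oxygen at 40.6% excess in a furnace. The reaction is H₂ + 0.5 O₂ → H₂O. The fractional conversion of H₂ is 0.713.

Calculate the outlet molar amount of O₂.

Stoichiometric O₂ = 0.5 × 568 = 284 mol/s; O₂ fed = 284 × 1.406 = 399.3 mol/s.
Fuel reacted = 0.713 × 568 → ξ = 405 mol/s.
Outlet (n = n₀ + ν ξ):
  H₂: 568 − 1(405) = 163
  O₂: 399.3 − 0.5(405) = 196.8
  H₂O: 0 + 1(405) = 405

197 mol/s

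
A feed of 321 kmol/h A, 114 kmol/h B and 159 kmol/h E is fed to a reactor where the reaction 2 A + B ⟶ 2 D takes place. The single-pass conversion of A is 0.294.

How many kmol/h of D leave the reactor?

A reacted = 0.294 × 321 = 94.37 kmol/h; ν_A = −2, so ξ = 94.37/2 = 47.19 kmol/h.
Outlet amounts (n = n₀ + ν ξ):
  A: 321 − 2(47.19) = 226.6
  B: 114 − 1(47.19) = 66.81
  D: 0 + 2(47.19) = 94.37
  E: 159 (inert)

94.4 kmol/h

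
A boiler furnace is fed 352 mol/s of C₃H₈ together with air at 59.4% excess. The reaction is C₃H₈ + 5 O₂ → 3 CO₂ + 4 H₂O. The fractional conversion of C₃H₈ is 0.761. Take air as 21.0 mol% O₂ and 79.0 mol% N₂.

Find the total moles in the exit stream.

14000 mol/s

Stoichiometric O₂ = 5 × 352 = 1760 mol/s; O₂ fed = 1760 × 1.594 = 2805 mol/s.
N₂ fed = 2805 × 79/21 = 10550 mol/s.
Fuel reacted = 0.761 × 352 → ξ = 267.9 mol/s.
Outlet (n = n₀ + ν ξ):
  C₃H₈: 352 − 1(267.9) = 84.13
  O₂: 2805 − 5(267.9) = 1466
  N₂: 10550 (inert)
  CO₂: 0 + 3(267.9) = 803.6
  H₂O: 0 + 4(267.9) = 1071
Total out = 84.13 + 1466 + 10550 + 803.6 + 1071 = 13980 mol/s.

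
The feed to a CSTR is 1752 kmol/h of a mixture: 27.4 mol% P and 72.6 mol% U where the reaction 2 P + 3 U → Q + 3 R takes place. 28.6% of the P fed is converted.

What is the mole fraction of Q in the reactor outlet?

P reacted = 0.286 × 480 = 137.3 kmol/h; ν_P = −2, so ξ = 137.3/2 = 68.65 kmol/h.
Outlet amounts (n = n₀ + ν ξ):
  P: 480 − 2(68.65) = 342.8
  U: 1272 − 3(68.65) = 1066
  Q: 0 + 1(68.65) = 68.65
  R: 0 + 3(68.65) = 205.9
Total out = 1683 kmol/h; y_Q = 68.65 / 1683 = 0.04078.

0.0408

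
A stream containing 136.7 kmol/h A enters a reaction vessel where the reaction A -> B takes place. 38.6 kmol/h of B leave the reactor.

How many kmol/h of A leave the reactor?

For B: n = n₀ + 1ξ → 38.6 = 0 + 1ξ, giving ξ = 38.6 kmol/h.
Outlet amounts (n = n₀ + ν ξ):
  A: 136.7 − 1(38.6) = 98.1
  B: 0 + 1(38.6) = 38.6

98.1 kmol/h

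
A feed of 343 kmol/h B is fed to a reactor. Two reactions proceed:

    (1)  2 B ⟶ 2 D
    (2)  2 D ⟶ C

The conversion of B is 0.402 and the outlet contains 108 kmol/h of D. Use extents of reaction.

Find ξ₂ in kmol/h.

Conversion of B: B consumed = 2ξ₁ = 0.402 × 343 → ξ₁ = 68.94 kmol/h.
D balance: n_D = 0 + 2ξ₁ − 2ξ₂ = 108 → ξ₂ = (2·68.94 − 108)/2 = 14.94 kmol/h.
Outlet amounts (n = n₀ + Σ ν·ξ):
  B: 343 − 2(68.94) = 205.1
  D: 0 + 2(68.94) − 2(14.94) = 108
  C: 0 + 1(14.94) = 14.94

ξ₂ = 14.9 kmol/h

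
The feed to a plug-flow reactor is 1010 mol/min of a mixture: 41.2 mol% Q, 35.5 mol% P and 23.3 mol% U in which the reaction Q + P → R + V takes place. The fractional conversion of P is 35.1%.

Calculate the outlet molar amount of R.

126 mol/min

P reacted = 0.351 × 358.6 = 125.9 mol/min; ν_P = −1, so ξ = 125.9/1 = 125.9 mol/min.
Outlet amounts (n = n₀ + ν ξ):
  Q: 416.1 − 1(125.9) = 290.3
  P: 358.6 − 1(125.9) = 232.7
  R: 0 + 1(125.9) = 125.9
  V: 0 + 1(125.9) = 125.9
  U: 235.3 (inert)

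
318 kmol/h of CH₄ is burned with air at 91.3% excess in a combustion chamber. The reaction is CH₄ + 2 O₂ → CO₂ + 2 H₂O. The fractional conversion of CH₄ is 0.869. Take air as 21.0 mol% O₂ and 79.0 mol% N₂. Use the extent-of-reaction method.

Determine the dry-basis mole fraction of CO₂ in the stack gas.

Stoichiometric O₂ = 2 × 318 = 636 kmol/h; O₂ fed = 636 × 1.913 = 1217 kmol/h.
N₂ fed = 1217 × 79/21 = 4577 kmol/h.
Fuel reacted = 0.869 × 318 → ξ = 276.3 kmol/h.
Outlet (n = n₀ + ν ξ):
  CH₄: 318 − 1(276.3) = 41.66
  O₂: 1217 − 2(276.3) = 664
  N₂: 4577 (inert)
  CO₂: 0 + 1(276.3) = 276.3
  H₂O: 0 + 2(276.3) = 552.7
Dry total = 5559 kmol/h; y_CO₂ (dry) = 276.3 / 5559 = 0.04971.

0.0497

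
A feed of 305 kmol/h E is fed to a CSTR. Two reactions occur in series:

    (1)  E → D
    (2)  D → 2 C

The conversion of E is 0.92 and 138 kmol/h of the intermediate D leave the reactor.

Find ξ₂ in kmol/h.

ξ₂ = 143 kmol/h

Conversion of E: E consumed = 1ξ₁ = 0.92 × 305 → ξ₁ = 280.6 kmol/h.
D balance: n_D = 0 + 1ξ₁ − 1ξ₂ = 138 → ξ₂ = (1·280.6 − 138)/1 = 142.6 kmol/h.
Outlet amounts (n = n₀ + Σ ν·ξ):
  E: 305 − 1(280.6) = 24.4
  D: 0 + 1(280.6) − 1(142.6) = 138
  C: 0 + 2(142.6) = 285.2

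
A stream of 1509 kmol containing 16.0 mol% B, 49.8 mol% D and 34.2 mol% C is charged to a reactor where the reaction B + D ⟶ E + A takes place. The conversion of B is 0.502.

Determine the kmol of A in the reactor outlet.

B reacted = 0.502 × 241.4 = 121.2 kmol; ν_B = −1, so ξ = 121.2/1 = 121.2 kmol.
Outlet amounts (n = n₀ + ν ξ):
  B: 241.4 − 1(121.2) = 120.2
  D: 751.5 − 1(121.2) = 630.3
  E: 0 + 1(121.2) = 121.2
  A: 0 + 1(121.2) = 121.2
  C: 516.1 (inert)

121 kmol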